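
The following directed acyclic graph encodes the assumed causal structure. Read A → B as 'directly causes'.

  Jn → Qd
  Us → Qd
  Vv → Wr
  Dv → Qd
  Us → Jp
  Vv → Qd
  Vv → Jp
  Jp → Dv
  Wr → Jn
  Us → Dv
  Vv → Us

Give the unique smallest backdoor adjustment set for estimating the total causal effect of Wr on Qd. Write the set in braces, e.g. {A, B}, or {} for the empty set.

Variables eligible for adjustment (non-descendants of Wr, excluding Wr and Qd): {Dv, Jp, Us, Vv}.
Backdoor paths from Wr to Qd:
  P1: Wr <- Vv -> Us -> Jp -> Dv -> Qd
  P2: Wr <- Vv -> Us -> Dv -> Qd
  P3: Wr <- Vv -> Us -> Qd
  P4: Wr <- Vv -> Jp <- Us -> Dv -> Qd
  P5: Wr <- Vv -> Jp <- Us -> Qd
  P6: Wr <- Vv -> Jp -> Dv <- Us -> Qd
  P7: Wr <- Vv -> Jp -> Dv -> Qd
  P8: Wr <- Vv -> Qd
The empty set is not sufficient: P1 (Wr <- Vv -> Us -> Jp -> Dv -> Qd) has no collider blocking it and no conditioned non-collider, so it is open.
Try {Vv}:
  P1: blocked at fork node Vv ∈ conditioning set.
  P2: blocked at fork node Vv ∈ conditioning set.
  P3: blocked at fork node Vv ∈ conditioning set.
  P4: blocked at fork node Vv ∈ conditioning set.
  P5: blocked at fork node Vv ∈ conditioning set.
  P6: blocked at fork node Vv ∈ conditioning set.
  P7: blocked at fork node Vv ∈ conditioning set.
  P8: blocked at fork node Vv ∈ conditioning set.
{Vv} contains no descendant of Wr and blocks every backdoor path.
No other singleton works — e.g. {Us} leaves P7 open — so {Vv} is the unique smallest valid adjustment set.

{Vv}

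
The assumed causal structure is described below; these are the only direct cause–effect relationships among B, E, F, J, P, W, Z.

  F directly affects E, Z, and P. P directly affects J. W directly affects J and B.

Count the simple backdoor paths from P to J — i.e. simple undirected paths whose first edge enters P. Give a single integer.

0

A backdoor path from P to J is any simple undirected path whose first edge points into P (i.e. leaves P via a parent).
Parents of P: {F}.
No simple path from any parent of P reaches J without revisiting P, so there are no backdoor paths.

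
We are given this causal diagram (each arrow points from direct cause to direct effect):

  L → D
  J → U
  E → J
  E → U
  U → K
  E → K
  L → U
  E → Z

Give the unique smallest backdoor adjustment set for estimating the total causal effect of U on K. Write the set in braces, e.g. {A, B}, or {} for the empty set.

{E}

Variables eligible for adjustment (non-descendants of U, excluding U and K): {D, E, J, L, Z}.
Backdoor paths from U to K:
  P1: U <- E -> K
  P2: U <- J <- E -> K
The empty set is not sufficient: P1 (U <- E -> K) has no collider blocking it and no conditioned non-collider, so it is open.
Try {E}:
  P1: blocked at fork node E ∈ conditioning set.
  P2: blocked at fork node E ∈ conditioning set.
{E} contains no descendant of U and blocks every backdoor path.
No other singleton works — e.g. {J} leaves P1 open — so {E} is the unique smallest valid adjustment set.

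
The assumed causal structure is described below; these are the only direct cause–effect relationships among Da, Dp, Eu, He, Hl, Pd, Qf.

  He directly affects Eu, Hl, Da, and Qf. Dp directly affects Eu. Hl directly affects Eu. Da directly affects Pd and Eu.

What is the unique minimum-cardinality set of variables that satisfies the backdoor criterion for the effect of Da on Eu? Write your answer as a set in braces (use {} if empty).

{He}

Variables eligible for adjustment (non-descendants of Da, excluding Da and Eu): {Dp, He, Hl, Qf}.
Backdoor paths from Da to Eu:
  P1: Da <- He -> Hl -> Eu
  P2: Da <- He -> Eu
The empty set is not sufficient: P1 (Da <- He -> Hl -> Eu) has no collider blocking it and no conditioned non-collider, so it is open.
Try {He}:
  P1: blocked at fork node He ∈ conditioning set.
  P2: blocked at fork node He ∈ conditioning set.
{He} contains no descendant of Da and blocks every backdoor path.
No other singleton works — e.g. {Qf} leaves P1 open — so {He} is the unique smallest valid adjustment set.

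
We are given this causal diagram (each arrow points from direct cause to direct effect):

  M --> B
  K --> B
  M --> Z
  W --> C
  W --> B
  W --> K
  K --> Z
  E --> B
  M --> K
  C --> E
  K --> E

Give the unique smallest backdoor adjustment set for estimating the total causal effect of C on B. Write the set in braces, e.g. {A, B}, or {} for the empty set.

Variables eligible for adjustment (non-descendants of C, excluding C and B): {K, M, W, Z}.
Backdoor paths from C to B:
  P1: C <- W -> K <- M -> B
  P2: C <- W -> K -> E -> B
  P3: C <- W -> K -> Z <- M -> B
  P4: C <- W -> K -> B
  P5: C <- W -> B
The empty set is not sufficient: P2 (C <- W -> K -> E -> B) has no collider blocking it and no conditioned non-collider, so it is open.
Try {W}:
  P1: blocked at fork node W ∈ conditioning set.
  P2: blocked at fork node W ∈ conditioning set.
  P3: blocked at fork node W ∈ conditioning set.
  P4: blocked at fork node W ∈ conditioning set.
  P5: blocked at fork node W ∈ conditioning set.
{W} contains no descendant of C and blocks every backdoor path.
No other singleton works — e.g. {M} leaves P2 open — so {W} is the unique smallest valid adjustment set.

{W}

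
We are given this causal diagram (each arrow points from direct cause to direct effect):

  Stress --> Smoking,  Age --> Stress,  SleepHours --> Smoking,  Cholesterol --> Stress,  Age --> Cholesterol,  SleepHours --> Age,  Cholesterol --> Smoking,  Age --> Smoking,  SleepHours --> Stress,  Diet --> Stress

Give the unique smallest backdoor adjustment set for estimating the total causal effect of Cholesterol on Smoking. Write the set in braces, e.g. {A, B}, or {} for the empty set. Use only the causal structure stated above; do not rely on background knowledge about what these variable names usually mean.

{Age}

Variables eligible for adjustment (non-descendants of Cholesterol, excluding Cholesterol and Smoking): {Age, Diet, SleepHours}.
Backdoor paths from Cholesterol to Smoking:
  P1: Cholesterol <- Age <- SleepHours -> Stress -> Smoking
  P2: Cholesterol <- Age <- SleepHours -> Smoking
  P3: Cholesterol <- Age -> Stress <- SleepHours -> Smoking
  P4: Cholesterol <- Age -> Stress -> Smoking
  P5: Cholesterol <- Age -> Smoking
The empty set is not sufficient: P1 (Cholesterol <- Age <- SleepHours -> Stress -> Smoking) has no collider blocking it and no conditioned non-collider, so it is open.
Try {Age}:
  P1: blocked at chain node Age ∈ conditioning set.
  P2: blocked at chain node Age ∈ conditioning set.
  P3: blocked at fork node Age ∈ conditioning set.
  P4: blocked at fork node Age ∈ conditioning set.
  P5: blocked at fork node Age ∈ conditioning set.
{Age} contains no descendant of Cholesterol and blocks every backdoor path.
No other singleton works — e.g. {Diet} leaves P1 open — so {Age} is the unique smallest valid adjustment set.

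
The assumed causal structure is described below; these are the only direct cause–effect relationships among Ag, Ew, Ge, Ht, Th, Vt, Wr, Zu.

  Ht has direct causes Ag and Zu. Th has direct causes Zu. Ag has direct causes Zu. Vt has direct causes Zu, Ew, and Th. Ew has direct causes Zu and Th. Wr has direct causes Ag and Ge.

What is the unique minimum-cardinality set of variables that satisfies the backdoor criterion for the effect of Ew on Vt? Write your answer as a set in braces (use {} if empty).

Variables eligible for adjustment (non-descendants of Ew, excluding Ew and Vt): {Ag, Ge, Ht, Th, Wr, Zu}.
Backdoor paths from Ew to Vt:
  P1: Ew <- Zu -> Th -> Vt
  P2: Ew <- Zu -> Vt
  P3: Ew <- Th <- Zu -> Vt
  P4: Ew <- Th -> Vt
The empty set is not sufficient: P1 (Ew <- Zu -> Th -> Vt) has no collider blocking it and no conditioned non-collider, so it is open.
Try {Th, Zu}:
  P1: blocked at fork node Zu ∈ conditioning set.
  P2: blocked at fork node Zu ∈ conditioning set.
  P3: blocked at chain node Th ∈ conditioning set.
  P4: blocked at fork node Th ∈ conditioning set.
{Th, Zu} contains no descendant of Ew and blocks every backdoor path.
Every element of {Th, Zu} is needed (dropping Th leaves P4 open; dropping Zu leaves P2 open), so no proper subset is valid.
Among all size-2 subsets of the eligible variables, only {Th, Zu} blocks every backdoor path, so it is the unique smallest valid adjustment set.

{Th, Zu}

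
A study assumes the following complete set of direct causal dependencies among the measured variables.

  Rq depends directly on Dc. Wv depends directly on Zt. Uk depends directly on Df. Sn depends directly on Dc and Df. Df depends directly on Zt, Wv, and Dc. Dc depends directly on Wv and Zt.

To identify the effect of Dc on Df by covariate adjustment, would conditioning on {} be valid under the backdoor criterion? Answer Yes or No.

No

Backdoor paths from Dc to Df (paths whose first edge points into Dc):
  P1: Dc <- Zt -> Wv -> Df
  P2: Dc <- Zt -> Df
  P3: Dc <- Wv <- Zt -> Df
  P4: Dc <- Wv -> Df
Condition 1 (no descendant of Dc in the set): holds — descendants of Dc are {Df, Rq, Sn, Uk}; none are in {}.
Condition 2 (every backdoor path blocked by {}):
  P1: open — no interior node is in the conditioning set.
  P2: open — no interior node is in the conditioning set.
  P3: open — no interior node is in the conditioning set.
  P4: open — no interior node is in the conditioning set.
{} does not satisfy the backdoor criterion.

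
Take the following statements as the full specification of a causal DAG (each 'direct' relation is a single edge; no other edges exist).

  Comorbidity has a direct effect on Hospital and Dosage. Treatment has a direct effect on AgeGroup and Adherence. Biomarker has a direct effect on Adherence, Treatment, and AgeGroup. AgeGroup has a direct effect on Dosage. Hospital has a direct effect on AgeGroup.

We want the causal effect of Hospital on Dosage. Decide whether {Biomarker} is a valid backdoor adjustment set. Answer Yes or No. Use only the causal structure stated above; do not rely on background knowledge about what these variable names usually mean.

Backdoor paths from Hospital to Dosage (paths whose first edge points into Hospital):
  P1: Hospital <- Comorbidity -> Dosage
Condition 1 (no descendant of Hospital in the set): holds — descendants of Hospital are {AgeGroup, Dosage}; none are in {Biomarker}.
Condition 2 (every backdoor path blocked by {Biomarker}):
  P1: open — no interior node is in the conditioning set.
{Biomarker} does not satisfy the backdoor criterion.

No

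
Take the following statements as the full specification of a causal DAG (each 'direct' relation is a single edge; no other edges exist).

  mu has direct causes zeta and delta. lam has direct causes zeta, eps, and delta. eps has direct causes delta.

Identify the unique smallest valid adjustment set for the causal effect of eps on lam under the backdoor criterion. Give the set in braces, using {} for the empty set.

{delta}

Variables eligible for adjustment (non-descendants of eps, excluding eps and lam): {delta, mu, zeta}.
Backdoor paths from eps to lam:
  P1: eps <- delta -> mu <- zeta -> lam
  P2: eps <- delta -> lam
The empty set is not sufficient: P2 (eps <- delta -> lam) has no collider blocking it and no conditioned non-collider, so it is open.
Try {delta}:
  P1: blocked at fork node delta ∈ conditioning set.
  P2: blocked at fork node delta ∈ conditioning set.
{delta} contains no descendant of eps and blocks every backdoor path.
No other singleton works — e.g. {zeta} leaves P2 open — so {delta} is the unique smallest valid adjustment set.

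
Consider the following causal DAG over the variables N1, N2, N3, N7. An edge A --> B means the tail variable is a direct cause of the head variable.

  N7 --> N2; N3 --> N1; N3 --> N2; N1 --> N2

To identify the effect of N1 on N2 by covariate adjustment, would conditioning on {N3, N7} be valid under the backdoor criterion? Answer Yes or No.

Backdoor paths from N1 to N2 (paths whose first edge points into N1):
  P1: N1 <- N3 -> N2
Condition 1 (no descendant of N1 in the set): holds — descendants of N1 are {N2}; none are in {N3, N7}.
Condition 2 (every backdoor path blocked by {N3, N7}):
  P1: blocked at fork node N3 ∈ conditioning set.
{N3, N7} satisfies the backdoor criterion.

Yes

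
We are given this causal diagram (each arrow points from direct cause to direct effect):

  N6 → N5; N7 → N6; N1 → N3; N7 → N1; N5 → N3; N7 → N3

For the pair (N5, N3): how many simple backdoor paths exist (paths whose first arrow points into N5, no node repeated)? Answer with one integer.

2

A backdoor path from N5 to N3 is any simple undirected path whose first edge points into N5 (i.e. leaves N5 via a parent).
Parents of N5: {N6}.
Enumerating:
  P1: N5 <- N6 <- N7 -> N1 -> N3
  P2: N5 <- N6 <- N7 -> N3
That exhausts the simple backdoor paths. Count: 2.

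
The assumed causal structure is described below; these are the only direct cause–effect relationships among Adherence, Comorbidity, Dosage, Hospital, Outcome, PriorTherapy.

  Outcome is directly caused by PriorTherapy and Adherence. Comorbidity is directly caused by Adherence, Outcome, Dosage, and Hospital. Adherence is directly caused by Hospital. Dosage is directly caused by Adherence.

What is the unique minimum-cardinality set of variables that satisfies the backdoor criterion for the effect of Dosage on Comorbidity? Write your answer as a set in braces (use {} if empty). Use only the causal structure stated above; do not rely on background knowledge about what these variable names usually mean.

{Adherence}

Variables eligible for adjustment (non-descendants of Dosage, excluding Dosage and Comorbidity): {Adherence, Hospital, Outcome, PriorTherapy}.
Backdoor paths from Dosage to Comorbidity:
  P1: Dosage <- Adherence <- Hospital -> Comorbidity
  P2: Dosage <- Adherence -> Outcome -> Comorbidity
  P3: Dosage <- Adherence -> Comorbidity
The empty set is not sufficient: P1 (Dosage <- Adherence <- Hospital -> Comorbidity) has no collider blocking it and no conditioned non-collider, so it is open.
Try {Adherence}:
  P1: blocked at chain node Adherence ∈ conditioning set.
  P2: blocked at fork node Adherence ∈ conditioning set.
  P3: blocked at fork node Adherence ∈ conditioning set.
{Adherence} contains no descendant of Dosage and blocks every backdoor path.
No other singleton works — e.g. {Hospital} leaves P2 open — so {Adherence} is the unique smallest valid adjustment set.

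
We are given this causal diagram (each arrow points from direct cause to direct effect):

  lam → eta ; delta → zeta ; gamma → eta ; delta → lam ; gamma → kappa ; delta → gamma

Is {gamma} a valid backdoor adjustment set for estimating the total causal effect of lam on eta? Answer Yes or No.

Backdoor paths from lam to eta (paths whose first edge points into lam):
  P1: lam <- delta -> gamma -> eta
Condition 1 (no descendant of lam in the set): holds — descendants of lam are {eta}; none are in {gamma}.
Condition 2 (every backdoor path blocked by {gamma}):
  P1: blocked at chain node gamma ∈ conditioning set.
{gamma} satisfies the backdoor criterion.

Yes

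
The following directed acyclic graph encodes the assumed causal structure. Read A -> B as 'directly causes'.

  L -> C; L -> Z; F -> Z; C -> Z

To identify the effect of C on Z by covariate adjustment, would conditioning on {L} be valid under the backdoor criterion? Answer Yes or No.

Backdoor paths from C to Z (paths whose first edge points into C):
  P1: C <- L -> Z
Condition 1 (no descendant of C in the set): holds — descendants of C are {Z}; none are in {L}.
Condition 2 (every backdoor path blocked by {L}):
  P1: blocked at fork node L ∈ conditioning set.
{L} satisfies the backdoor criterion.

Yes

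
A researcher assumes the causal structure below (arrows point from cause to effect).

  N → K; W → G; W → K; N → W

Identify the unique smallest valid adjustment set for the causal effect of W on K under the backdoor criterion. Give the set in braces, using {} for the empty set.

{N}

Variables eligible for adjustment (non-descendants of W, excluding W and K): {N}.
Backdoor paths from W to K:
  P1: W <- N -> K
The empty set is not sufficient: P1 (W <- N -> K) has no collider blocking it and no conditioned non-collider, so it is open.
Try {N}:
  P1: blocked at fork node N ∈ conditioning set.
{N} contains no descendant of W and blocks every backdoor path.
{N} is the unique smallest valid adjustment set.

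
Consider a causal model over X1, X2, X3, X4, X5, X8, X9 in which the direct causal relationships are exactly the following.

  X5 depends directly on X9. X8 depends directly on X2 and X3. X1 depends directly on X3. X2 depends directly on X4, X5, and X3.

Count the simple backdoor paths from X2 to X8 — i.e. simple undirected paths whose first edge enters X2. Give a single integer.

A backdoor path from X2 to X8 is any simple undirected path whose first edge points into X2 (i.e. leaves X2 via a parent).
Parents of X2: {X3, X4, X5}.
Enumerating:
  P1: X2 <- X3 -> X8
That exhausts the simple backdoor paths. Count: 1.

1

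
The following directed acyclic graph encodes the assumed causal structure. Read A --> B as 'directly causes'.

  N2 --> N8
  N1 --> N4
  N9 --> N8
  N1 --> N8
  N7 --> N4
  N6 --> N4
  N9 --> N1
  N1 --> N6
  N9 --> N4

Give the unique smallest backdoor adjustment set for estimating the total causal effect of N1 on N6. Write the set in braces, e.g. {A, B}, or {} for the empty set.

Variables eligible for adjustment (non-descendants of N1, excluding N1 and N6): {N2, N7, N9}.
Backdoor paths from N1 to N6:
  P1: N1 <- N9 -> N4 <- N6
Each backdoor path contains an unconditioned collider, so every path is already blocked with the empty conditioning set:
  P1: blocked at collider N4 (neither it nor any descendant is in the conditioning set).
The empty set is therefore the unique smallest valid set.

{}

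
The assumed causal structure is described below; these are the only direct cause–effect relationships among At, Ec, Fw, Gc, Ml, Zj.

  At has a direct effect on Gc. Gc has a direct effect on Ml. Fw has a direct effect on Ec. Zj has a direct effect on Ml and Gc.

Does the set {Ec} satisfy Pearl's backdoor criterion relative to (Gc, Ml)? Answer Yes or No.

No

Backdoor paths from Gc to Ml (paths whose first edge points into Gc):
  P1: Gc <- Zj -> Ml
Condition 1 (no descendant of Gc in the set): holds — descendants of Gc are {Ml}; none are in {Ec}.
Condition 2 (every backdoor path blocked by {Ec}):
  P1: open — no interior node is in the conditioning set.
{Ec} does not satisfy the backdoor criterion.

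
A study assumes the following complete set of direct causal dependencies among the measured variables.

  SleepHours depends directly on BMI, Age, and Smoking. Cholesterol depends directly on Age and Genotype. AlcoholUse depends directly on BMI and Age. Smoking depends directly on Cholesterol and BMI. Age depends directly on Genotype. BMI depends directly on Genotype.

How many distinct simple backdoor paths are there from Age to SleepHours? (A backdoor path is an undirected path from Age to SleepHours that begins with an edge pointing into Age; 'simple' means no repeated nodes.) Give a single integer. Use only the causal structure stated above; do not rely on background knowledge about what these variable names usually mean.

A backdoor path from Age to SleepHours is any simple undirected path whose first edge points into Age (i.e. leaves Age via a parent).
Parents of Age: {Genotype}.
Enumerating:
  P1: Age <- Genotype -> Cholesterol -> Smoking <- BMI -> SleepHours
  P2: Age <- Genotype -> Cholesterol -> Smoking -> SleepHours
  P3: Age <- Genotype -> BMI -> Smoking -> SleepHours
  P4: Age <- Genotype -> BMI -> SleepHours
That exhausts the simple backdoor paths. Count: 4.

4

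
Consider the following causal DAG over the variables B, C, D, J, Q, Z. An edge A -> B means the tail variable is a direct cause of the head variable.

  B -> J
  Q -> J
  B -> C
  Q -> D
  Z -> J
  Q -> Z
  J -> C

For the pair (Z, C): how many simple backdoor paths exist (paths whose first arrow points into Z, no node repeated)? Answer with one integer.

A backdoor path from Z to C is any simple undirected path whose first edge points into Z (i.e. leaves Z via a parent).
Parents of Z: {Q}.
Enumerating:
  P1: Z <- Q -> J <- B -> C
  P2: Z <- Q -> J -> C
That exhausts the simple backdoor paths. Count: 2.

2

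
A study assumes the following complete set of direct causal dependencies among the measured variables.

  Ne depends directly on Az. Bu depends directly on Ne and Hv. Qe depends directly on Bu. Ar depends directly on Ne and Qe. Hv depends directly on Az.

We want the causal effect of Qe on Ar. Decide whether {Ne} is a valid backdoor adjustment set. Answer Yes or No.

Backdoor paths from Qe to Ar (paths whose first edge points into Qe):
  P1: Qe <- Bu <- Ne -> Ar
  P2: Qe <- Bu <- Hv <- Az -> Ne -> Ar
Condition 1 (no descendant of Qe in the set): holds — descendants of Qe are {Ar}; none are in {Ne}.
Condition 2 (every backdoor path blocked by {Ne}):
  P1: blocked at fork node Ne ∈ conditioning set.
  P2: blocked at chain node Ne ∈ conditioning set.
{Ne} satisfies the backdoor criterion.

Yes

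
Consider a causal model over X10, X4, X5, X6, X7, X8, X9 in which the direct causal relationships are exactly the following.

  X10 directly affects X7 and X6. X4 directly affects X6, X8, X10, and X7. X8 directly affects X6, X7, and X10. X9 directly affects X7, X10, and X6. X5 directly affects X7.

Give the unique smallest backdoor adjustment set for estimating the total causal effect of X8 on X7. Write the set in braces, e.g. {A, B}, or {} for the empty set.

{X4}

Variables eligible for adjustment (non-descendants of X8, excluding X8 and X7): {X4, X5, X9}.
Backdoor paths from X8 to X7:
  P1: X8 <- X4 -> X10 <- X9 -> X7
  P2: X8 <- X4 -> X10 -> X7
  P3: X8 <- X4 -> X10 -> X6 <- X9 -> X7
  P4: X8 <- X4 -> X7
  P5: X8 <- X4 -> X6 <- X9 -> X10 -> X7
  P6: X8 <- X4 -> X6 <- X9 -> X7
  P7: X8 <- X4 -> X6 <- X10 <- X9 -> X7
  P8: X8 <- X4 -> X6 <- X10 -> X7
The empty set is not sufficient: P2 (X8 <- X4 -> X10 -> X7) has no collider blocking it and no conditioned non-collider, so it is open.
Try {X4}:
  P1: blocked at fork node X4 ∈ conditioning set.
  P2: blocked at fork node X4 ∈ conditioning set.
  P3: blocked at fork node X4 ∈ conditioning set.
  P4: blocked at fork node X4 ∈ conditioning set.
  P5: blocked at fork node X4 ∈ conditioning set.
  P6: blocked at fork node X4 ∈ conditioning set.
  P7: blocked at fork node X4 ∈ conditioning set.
  P8: blocked at fork node X4 ∈ conditioning set.
{X4} contains no descendant of X8 and blocks every backdoor path.
No other singleton works — e.g. {X5} leaves P2 open — so {X4} is the unique smallest valid adjustment set.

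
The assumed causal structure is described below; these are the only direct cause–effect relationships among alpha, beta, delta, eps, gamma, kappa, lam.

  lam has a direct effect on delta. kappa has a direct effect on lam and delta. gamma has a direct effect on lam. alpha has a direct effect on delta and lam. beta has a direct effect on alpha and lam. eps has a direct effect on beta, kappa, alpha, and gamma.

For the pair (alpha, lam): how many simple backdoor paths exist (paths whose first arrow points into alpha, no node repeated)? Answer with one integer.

A backdoor path from alpha to lam is any simple undirected path whose first edge points into alpha (i.e. leaves alpha via a parent).
Parents of alpha: {beta, eps}.
Enumerating:
  P1: alpha <- eps -> kappa -> lam
  P2: alpha <- eps -> kappa -> delta <- lam
  P3: alpha <- eps -> beta -> lam
  P4: alpha <- eps -> gamma -> lam
  P5: alpha <- beta <- eps -> kappa -> lam
  P6: alpha <- beta <- eps -> kappa -> delta <- lam
  P7: alpha <- beta <- eps -> gamma -> lam
  P8: alpha <- beta -> lam
That exhausts the simple backdoor paths. Count: 8.

8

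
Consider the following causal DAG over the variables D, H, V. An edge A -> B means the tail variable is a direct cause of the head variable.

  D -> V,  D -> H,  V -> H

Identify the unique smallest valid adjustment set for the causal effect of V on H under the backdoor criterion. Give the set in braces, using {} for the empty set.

Variables eligible for adjustment (non-descendants of V, excluding V and H): {D}.
Backdoor paths from V to H:
  P1: V <- D -> H
The empty set is not sufficient: P1 (V <- D -> H) has no collider blocking it and no conditioned non-collider, so it is open.
Try {D}:
  P1: blocked at fork node D ∈ conditioning set.
{D} contains no descendant of V and blocks every backdoor path.
{D} is the unique smallest valid adjustment set.

{D}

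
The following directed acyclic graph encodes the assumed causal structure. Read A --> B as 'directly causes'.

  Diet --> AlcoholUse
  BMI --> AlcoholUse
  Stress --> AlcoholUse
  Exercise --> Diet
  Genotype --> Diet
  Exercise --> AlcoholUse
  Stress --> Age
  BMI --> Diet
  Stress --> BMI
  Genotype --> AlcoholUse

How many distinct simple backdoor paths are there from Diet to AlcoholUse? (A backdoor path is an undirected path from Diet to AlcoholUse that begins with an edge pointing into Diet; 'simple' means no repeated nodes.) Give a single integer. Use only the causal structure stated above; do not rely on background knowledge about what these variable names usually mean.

4

A backdoor path from Diet to AlcoholUse is any simple undirected path whose first edge points into Diet (i.e. leaves Diet via a parent).
Parents of Diet: {BMI, Exercise, Genotype}.
Enumerating:
  P1: Diet <- Exercise -> AlcoholUse
  P2: Diet <- Genotype -> AlcoholUse
  P3: Diet <- BMI <- Stress -> AlcoholUse
  P4: Diet <- BMI -> AlcoholUse
That exhausts the simple backdoor paths. Count: 4.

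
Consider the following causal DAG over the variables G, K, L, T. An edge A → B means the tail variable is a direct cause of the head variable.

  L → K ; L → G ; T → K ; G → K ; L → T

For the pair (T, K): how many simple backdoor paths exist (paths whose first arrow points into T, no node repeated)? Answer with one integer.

A backdoor path from T to K is any simple undirected path whose first edge points into T (i.e. leaves T via a parent).
Parents of T: {L}.
Enumerating:
  P1: T <- L -> G -> K
  P2: T <- L -> K
That exhausts the simple backdoor paths. Count: 2.

2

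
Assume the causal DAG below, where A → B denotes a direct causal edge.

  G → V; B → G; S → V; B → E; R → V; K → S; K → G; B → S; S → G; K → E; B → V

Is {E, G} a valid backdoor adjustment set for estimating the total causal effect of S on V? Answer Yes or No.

Backdoor paths from S to V (paths whose first edge points into S):
  P1: S <- K -> G <- B -> V
  P2: S <- K -> G -> V
  P3: S <- K -> E <- B -> G -> V
  P4: S <- K -> E <- B -> V
  P5: S <- B -> G -> V
  P6: S <- B -> V
  P7: S <- B -> E <- K -> G -> V
Condition 1 (no descendant of S in the set): FAILS — G is a descendant of S.
Condition 2 (every backdoor path blocked by {E, G}):
  P1: open — collider(s) G are conditioned on (or have a conditioned descendant) and no non-collider on the path is in the set.
  P2: blocked at chain node G ∈ conditioning set.
  P3: blocked at chain node G ∈ conditioning set.
  P4: open — collider(s) E are conditioned on (or have a conditioned descendant) and no non-collider on the path is in the set.
  P5: blocked at chain node G ∈ conditioning set.
  P6: open — no interior node is in the conditioning set.
  P7: blocked at chain node G ∈ conditioning set.
{E, G} does not satisfy the backdoor criterion.

No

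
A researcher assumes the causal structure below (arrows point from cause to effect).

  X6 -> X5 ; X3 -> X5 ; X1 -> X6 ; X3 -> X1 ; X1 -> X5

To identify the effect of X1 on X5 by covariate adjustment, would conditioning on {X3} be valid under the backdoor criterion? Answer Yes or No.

Yes

Backdoor paths from X1 to X5 (paths whose first edge points into X1):
  P1: X1 <- X3 -> X5
Condition 1 (no descendant of X1 in the set): holds — descendants of X1 are {X5, X6}; none are in {X3}.
Condition 2 (every backdoor path blocked by {X3}):
  P1: blocked at fork node X3 ∈ conditioning set.
{X3} satisfies the backdoor criterion.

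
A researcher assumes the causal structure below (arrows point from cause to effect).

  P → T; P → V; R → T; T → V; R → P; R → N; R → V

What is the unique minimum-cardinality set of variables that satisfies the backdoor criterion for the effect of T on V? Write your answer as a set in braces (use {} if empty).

{P, R}

Variables eligible for adjustment (non-descendants of T, excluding T and V): {N, P, R}.
Backdoor paths from T to V:
  P1: T <- R -> P -> V
  P2: T <- R -> V
  P3: T <- P <- R -> V
  P4: T <- P -> V
The empty set is not sufficient: P1 (T <- R -> P -> V) has no collider blocking it and no conditioned non-collider, so it is open.
Try {P, R}:
  P1: blocked at fork node R ∈ conditioning set.
  P2: blocked at fork node R ∈ conditioning set.
  P3: blocked at chain node P ∈ conditioning set.
  P4: blocked at fork node P ∈ conditioning set.
{P, R} contains no descendant of T and blocks every backdoor path.
Every element of {P, R} is needed (dropping P leaves P4 open; dropping R leaves P2 open), so no proper subset is valid.
Among all size-2 subsets of the eligible variables, only {P, R} blocks every backdoor path, so it is the unique smallest valid adjustment set.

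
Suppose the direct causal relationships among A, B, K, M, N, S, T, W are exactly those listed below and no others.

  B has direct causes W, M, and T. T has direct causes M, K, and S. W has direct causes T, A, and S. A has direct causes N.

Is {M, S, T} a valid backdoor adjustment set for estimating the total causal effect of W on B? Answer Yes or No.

Yes

Backdoor paths from W to B (paths whose first edge points into W):
  P1: W <- S -> T <- M -> B
  P2: W <- S -> T -> B
  P3: W <- T <- M -> B
  P4: W <- T -> B
Condition 1 (no descendant of W in the set): holds — descendants of W are {B}; none are in {M, S, T}.
Condition 2 (every backdoor path blocked by {M, S, T}):
  P1: blocked at fork node S ∈ conditioning set.
  P2: blocked at fork node S ∈ conditioning set.
  P3: blocked at chain node T ∈ conditioning set.
  P4: blocked at fork node T ∈ conditioning set.
{M, S, T} satisfies the backdoor criterion.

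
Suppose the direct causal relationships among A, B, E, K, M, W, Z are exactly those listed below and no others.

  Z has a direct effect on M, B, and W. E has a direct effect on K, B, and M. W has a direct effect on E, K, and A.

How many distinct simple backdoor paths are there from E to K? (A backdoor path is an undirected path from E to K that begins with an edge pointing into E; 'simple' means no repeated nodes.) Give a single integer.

1

A backdoor path from E to K is any simple undirected path whose first edge points into E (i.e. leaves E via a parent).
Parents of E: {W}.
Enumerating:
  P1: E <- W -> K
That exhausts the simple backdoor paths. Count: 1.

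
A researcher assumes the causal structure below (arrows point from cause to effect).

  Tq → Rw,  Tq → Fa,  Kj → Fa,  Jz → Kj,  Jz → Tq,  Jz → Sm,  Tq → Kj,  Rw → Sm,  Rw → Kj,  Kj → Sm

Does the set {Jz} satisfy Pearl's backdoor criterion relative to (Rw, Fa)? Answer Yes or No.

Backdoor paths from Rw to Fa (paths whose first edge points into Rw):
  P1: Rw <- Tq <- Jz -> Kj -> Fa
  P2: Rw <- Tq <- Jz -> Sm <- Kj -> Fa
  P3: Rw <- Tq -> Kj -> Fa
  P4: Rw <- Tq -> Fa
Condition 1 (no descendant of Rw in the set): holds — descendants of Rw are {Fa, Kj, Sm}; none are in {Jz}.
Condition 2 (every backdoor path blocked by {Jz}):
  P1: blocked at fork node Jz ∈ conditioning set.
  P2: blocked at fork node Jz ∈ conditioning set.
  P3: open — no interior node is in the conditioning set.
  P4: open — no interior node is in the conditioning set.
{Jz} does not satisfy the backdoor criterion.

No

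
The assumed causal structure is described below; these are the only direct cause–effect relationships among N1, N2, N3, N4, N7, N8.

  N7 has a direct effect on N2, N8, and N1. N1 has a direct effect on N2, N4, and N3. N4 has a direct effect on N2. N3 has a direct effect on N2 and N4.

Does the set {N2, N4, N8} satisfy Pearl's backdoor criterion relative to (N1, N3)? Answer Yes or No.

No

Backdoor paths from N1 to N3 (paths whose first edge points into N1):
  P1: N1 <- N7 -> N2 <- N3
  P2: N1 <- N7 -> N2 <- N4 <- N3
Condition 1 (no descendant of N1 in the set): FAILS — N2 and N4 are descendants of N1.
Condition 2 (every backdoor path blocked by {N2, N4, N8}):
  P1: open — collider(s) N2 are conditioned on (or have a conditioned descendant) and no non-collider on the path is in the set.
  P2: blocked at chain node N4 ∈ conditioning set.
{N2, N4, N8} does not satisfy the backdoor criterion.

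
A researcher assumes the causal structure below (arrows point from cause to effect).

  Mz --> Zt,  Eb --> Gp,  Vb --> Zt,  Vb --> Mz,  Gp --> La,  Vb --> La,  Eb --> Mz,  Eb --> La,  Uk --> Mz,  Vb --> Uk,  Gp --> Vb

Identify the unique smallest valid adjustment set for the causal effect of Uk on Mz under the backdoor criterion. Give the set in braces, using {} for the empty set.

Variables eligible for adjustment (non-descendants of Uk, excluding Uk and Mz): {Eb, Gp, La, Vb}.
Backdoor paths from Uk to Mz:
  P1: Uk <- Vb <- Gp <- Eb -> Mz
  P2: Uk <- Vb <- Gp -> La <- Eb -> Mz
  P3: Uk <- Vb -> Mz
  P4: Uk <- Vb -> Zt <- Mz
  P5: Uk <- Vb -> La <- Eb -> Mz
  P6: Uk <- Vb -> La <- Gp <- Eb -> Mz
The empty set is not sufficient: P1 (Uk <- Vb <- Gp <- Eb -> Mz) has no collider blocking it and no conditioned non-collider, so it is open.
Try {Vb}:
  P1: blocked at chain node Vb ∈ conditioning set.
  P2: blocked at chain node Vb ∈ conditioning set.
  P3: blocked at fork node Vb ∈ conditioning set.
  P4: blocked at fork node Vb ∈ conditioning set.
  P5: blocked at fork node Vb ∈ conditioning set.
  P6: blocked at fork node Vb ∈ conditioning set.
{Vb} contains no descendant of Uk and blocks every backdoor path.
No other singleton works — e.g. {Eb} leaves P3 open — so {Vb} is the unique smallest valid adjustment set.

{Vb}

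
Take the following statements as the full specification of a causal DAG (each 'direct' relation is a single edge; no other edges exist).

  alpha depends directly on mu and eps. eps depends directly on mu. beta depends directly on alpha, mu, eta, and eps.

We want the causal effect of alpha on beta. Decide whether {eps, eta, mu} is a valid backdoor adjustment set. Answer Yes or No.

Backdoor paths from alpha to beta (paths whose first edge points into alpha):
  P1: alpha <- mu -> eps -> beta
  P2: alpha <- mu -> beta
  P3: alpha <- eps <- mu -> beta
  P4: alpha <- eps -> beta
Condition 1 (no descendant of alpha in the set): holds — descendants of alpha are {beta}; none are in {eps, eta, mu}.
Condition 2 (every backdoor path blocked by {eps, eta, mu}):
  P1: blocked at fork node mu ∈ conditioning set.
  P2: blocked at fork node mu ∈ conditioning set.
  P3: blocked at chain node eps ∈ conditioning set.
  P4: blocked at fork node eps ∈ conditioning set.
{eps, eta, mu} satisfies the backdoor criterion.

Yes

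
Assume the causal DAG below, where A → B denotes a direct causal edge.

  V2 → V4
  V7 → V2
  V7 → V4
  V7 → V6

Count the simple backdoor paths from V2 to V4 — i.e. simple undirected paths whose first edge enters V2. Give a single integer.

A backdoor path from V2 to V4 is any simple undirected path whose first edge points into V2 (i.e. leaves V2 via a parent).
Parents of V2: {V7}.
Enumerating:
  P1: V2 <- V7 -> V4
That exhausts the simple backdoor paths. Count: 1.

1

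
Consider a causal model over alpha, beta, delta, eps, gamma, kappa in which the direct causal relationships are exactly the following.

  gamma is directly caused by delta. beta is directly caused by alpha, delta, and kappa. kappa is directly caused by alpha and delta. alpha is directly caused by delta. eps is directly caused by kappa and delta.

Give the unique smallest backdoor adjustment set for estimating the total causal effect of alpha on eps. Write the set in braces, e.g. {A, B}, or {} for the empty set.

{delta}

Variables eligible for adjustment (non-descendants of alpha, excluding alpha and eps): {delta, gamma}.
Backdoor paths from alpha to eps:
  P1: alpha <- delta -> kappa -> eps
  P2: alpha <- delta -> eps
  P3: alpha <- delta -> beta <- kappa -> eps
The empty set is not sufficient: P1 (alpha <- delta -> kappa -> eps) has no collider blocking it and no conditioned non-collider, so it is open.
Try {delta}:
  P1: blocked at fork node delta ∈ conditioning set.
  P2: blocked at fork node delta ∈ conditioning set.
  P3: blocked at fork node delta ∈ conditioning set.
{delta} contains no descendant of alpha and blocks every backdoor path.
No other singleton works — e.g. {gamma} leaves P1 open — so {delta} is the unique smallest valid adjustment set.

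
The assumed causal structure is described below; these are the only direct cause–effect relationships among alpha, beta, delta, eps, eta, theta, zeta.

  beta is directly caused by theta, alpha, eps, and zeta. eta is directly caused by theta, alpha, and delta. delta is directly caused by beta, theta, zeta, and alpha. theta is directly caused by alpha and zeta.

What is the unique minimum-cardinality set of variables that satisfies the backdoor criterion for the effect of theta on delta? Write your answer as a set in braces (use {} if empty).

{alpha, zeta}

Variables eligible for adjustment (non-descendants of theta, excluding theta and delta): {alpha, eps, zeta}.
Backdoor paths from theta to delta:
  P1: theta <- alpha -> beta <- zeta -> delta
  P2: theta <- alpha -> beta -> delta
  P3: theta <- alpha -> delta
  P4: theta <- alpha -> eta <- delta
  P5: theta <- zeta -> beta <- alpha -> delta
  P6: theta <- zeta -> beta <- alpha -> eta <- delta
  P7: theta <- zeta -> beta -> delta
  P8: theta <- zeta -> delta
The empty set is not sufficient: P2 (theta <- alpha -> beta -> delta) has no collider blocking it and no conditioned non-collider, so it is open.
Try {alpha, zeta}:
  P1: blocked at fork node alpha ∈ conditioning set.
  P2: blocked at fork node alpha ∈ conditioning set.
  P3: blocked at fork node alpha ∈ conditioning set.
  P4: blocked at fork node alpha ∈ conditioning set.
  P5: blocked at fork node zeta ∈ conditioning set.
  P6: blocked at fork node zeta ∈ conditioning set.
  P7: blocked at fork node zeta ∈ conditioning set.
  P8: blocked at fork node zeta ∈ conditioning set.
{alpha, zeta} contains no descendant of theta and blocks every backdoor path.
Every element of {alpha, zeta} is needed (dropping alpha leaves P2 open; dropping zeta leaves P7 open), so no proper subset is valid.
Among all size-2 subsets of the eligible variables, only {alpha, zeta} blocks every backdoor path, so it is the unique smallest valid adjustment set.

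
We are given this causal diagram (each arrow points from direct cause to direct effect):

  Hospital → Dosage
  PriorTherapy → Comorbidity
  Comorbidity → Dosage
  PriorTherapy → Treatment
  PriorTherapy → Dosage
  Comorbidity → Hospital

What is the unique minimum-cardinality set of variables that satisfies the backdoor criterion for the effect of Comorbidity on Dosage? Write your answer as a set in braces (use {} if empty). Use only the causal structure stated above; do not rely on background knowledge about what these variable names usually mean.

{PriorTherapy}

Variables eligible for adjustment (non-descendants of Comorbidity, excluding Comorbidity and Dosage): {PriorTherapy, Treatment}.
Backdoor paths from Comorbidity to Dosage:
  P1: Comorbidity <- PriorTherapy -> Dosage
The empty set is not sufficient: P1 (Comorbidity <- PriorTherapy -> Dosage) has no collider blocking it and no conditioned non-collider, so it is open.
Try {PriorTherapy}:
  P1: blocked at fork node PriorTherapy ∈ conditioning set.
{PriorTherapy} contains no descendant of Comorbidity and blocks every backdoor path.
No other singleton works — e.g. {Treatment} leaves P1 open — so {PriorTherapy} is the unique smallest valid adjustment set.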